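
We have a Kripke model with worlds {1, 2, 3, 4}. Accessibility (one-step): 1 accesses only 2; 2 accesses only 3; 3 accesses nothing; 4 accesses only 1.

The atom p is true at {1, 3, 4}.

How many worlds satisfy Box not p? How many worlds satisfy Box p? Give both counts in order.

For Box not p:
1: successors {2}; not p there: 2:T. ✓
2: successors {3}; not p there: 3:F. ✗
3: no successors, so Box not p holds vacuously. ✓
4: successors {1}; not p there: 1:F. ✗
— 2 worlds.
For Box p:
1: successors {2}; p there: 2:F. ✗
2: successors {3}; p there: 3:T. ✓
3: no successors, so Box p holds vacuously. ✓
4: successors {1}; p there: 1:T. ✓
— 3 worlds.

2 and 3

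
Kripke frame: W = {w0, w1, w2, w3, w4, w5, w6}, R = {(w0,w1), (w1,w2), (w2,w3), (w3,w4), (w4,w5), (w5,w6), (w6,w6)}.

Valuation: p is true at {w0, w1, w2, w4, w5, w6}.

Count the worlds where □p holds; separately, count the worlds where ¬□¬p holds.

6 and 6

For □p:
w0: successors {w1}; p there: w1:T. ✓
w1: successors {w2}; p there: w2:T. ✓
w2: successors {w3}; p there: w3:F. ✗
w3: successors {w4}; p there: w4:T. ✓
w4: successors {w5}; p there: w5:T. ✓
w5: successors {w6}; p there: w6:T. ✓
w6: successors {w6}; p there: w6:T. ✓
— 6 worlds.
For ¬□¬p:
w0: □¬p is F. ✓
w1: □¬p is F. ✓
w2: □¬p is T. ✗
w3: □¬p is F. ✓
w4: □¬p is F. ✓
w5: □¬p is F. ✓
w6: □¬p is F. ✓
— 6 worlds.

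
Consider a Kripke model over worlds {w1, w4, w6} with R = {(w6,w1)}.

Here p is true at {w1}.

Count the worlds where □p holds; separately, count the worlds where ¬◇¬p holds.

For □p:
w1: no successors, so □p holds vacuously. ✓
w4: no successors, so □p holds vacuously. ✓
w6: successors {w1}; p there: w1:T. ✓
— 3 worlds.
For ¬◇¬p:
w1: ◇¬p is F. ✓
w4: ◇¬p is F. ✓
w6: ◇¬p is F. ✓
— 3 worlds.

3 and 3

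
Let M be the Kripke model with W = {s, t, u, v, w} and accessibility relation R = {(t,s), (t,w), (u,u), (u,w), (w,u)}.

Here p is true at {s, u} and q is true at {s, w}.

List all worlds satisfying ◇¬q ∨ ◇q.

{t, u, w}

s: ◇¬q is F, ◇q is F. ✗
t: ◇¬q is F, ◇q is T. ✓
u: ◇¬q is T, ◇q is T. ✓
v: ◇¬q is F, ◇q is F. ✗
w: ◇¬q is T, ◇q is F. ✓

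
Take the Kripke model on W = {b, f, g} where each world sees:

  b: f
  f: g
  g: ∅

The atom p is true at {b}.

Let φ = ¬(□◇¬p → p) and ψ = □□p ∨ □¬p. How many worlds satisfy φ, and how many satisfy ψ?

For ¬(□◇¬p → p):
b: □◇¬p → p is T. ✗
f: □◇¬p → p is T. ✗
g: □◇¬p → p is F. ✓
— 1 world.
For □□p ∨ □¬p:
b: □□p is F, □¬p is T. ✓
f: □□p is T, □¬p is T. ✓
g: □□p is T, □¬p is T. ✓
— 3 worlds.

1 and 3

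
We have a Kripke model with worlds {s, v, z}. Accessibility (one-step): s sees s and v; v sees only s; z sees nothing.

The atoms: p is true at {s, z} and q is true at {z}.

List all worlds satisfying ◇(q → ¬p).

s: successors {s, v}; q → ¬p there: s:T, v:T. ✓
v: successors {s}; q → ¬p there: s:T. ✓
z: no successors, so ◇(q → ¬p) fails. ✗

{s, v}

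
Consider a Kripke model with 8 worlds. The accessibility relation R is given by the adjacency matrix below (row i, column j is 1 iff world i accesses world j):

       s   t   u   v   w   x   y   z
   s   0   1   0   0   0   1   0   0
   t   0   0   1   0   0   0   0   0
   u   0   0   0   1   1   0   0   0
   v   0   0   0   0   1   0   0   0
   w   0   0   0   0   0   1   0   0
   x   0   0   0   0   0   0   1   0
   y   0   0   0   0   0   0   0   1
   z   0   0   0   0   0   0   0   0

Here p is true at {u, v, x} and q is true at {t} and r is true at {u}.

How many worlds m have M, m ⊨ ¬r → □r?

s: ¬r is T, □r is F. ✗
t: ¬r is T, □r is T. ✓
u: ¬r is F, □r is F. ✓
v: ¬r is T, □r is F. ✗
w: ¬r is T, □r is F. ✗
x: ¬r is T, □r is F. ✗
y: ¬r is T, □r is F. ✗
z: ¬r is T, □r is T. ✓
Satisfying worlds: {t, u, z}.

3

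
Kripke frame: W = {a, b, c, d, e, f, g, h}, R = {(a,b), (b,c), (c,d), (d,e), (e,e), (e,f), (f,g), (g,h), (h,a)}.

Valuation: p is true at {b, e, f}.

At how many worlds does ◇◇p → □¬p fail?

a: ◇◇p is F, □¬p is F. ✓
b: ◇◇p is F, □¬p is T. ✓
c: ◇◇p is T, □¬p is T. ✓
d: ◇◇p is T, □¬p is F. ✗
e: ◇◇p is T, □¬p is F. ✗
f: ◇◇p is F, □¬p is T. ✓
g: ◇◇p is F, □¬p is T. ✓
h: ◇◇p is T, □¬p is T. ✓
Satisfying worlds: {a, b, c, f, g, h}.
So ◇◇p → □¬p fails at the other 2 worlds.

2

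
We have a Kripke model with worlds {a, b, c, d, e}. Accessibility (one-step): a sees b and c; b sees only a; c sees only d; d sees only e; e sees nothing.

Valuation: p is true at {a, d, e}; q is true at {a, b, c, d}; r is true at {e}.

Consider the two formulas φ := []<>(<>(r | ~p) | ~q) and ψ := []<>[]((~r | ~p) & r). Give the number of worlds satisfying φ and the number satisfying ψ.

For []<>(<>(r | ~p) | ~q):
a: successors {b, c}; <>(<>(r | ~p) | ~q) there: b:T, c:T. ✓
b: successors {a}; <>(<>(r | ~p) | ~q) there: a:F. ✗
c: successors {d}; <>(<>(r | ~p) | ~q) there: d:T. ✓
d: successors {e}; <>(<>(r | ~p) | ~q) there: e:F. ✗
e: no successors, so []<>(<>(r | ~p) | ~q) holds vacuously. ✓
— 3 worlds.
For []<>[]((~r | ~p) & r):
a: successors {b, c}; <>[]((~r | ~p) & r) there: b:F, c:F. ✗
b: successors {a}; <>[]((~r | ~p) & r) there: a:F. ✗
c: successors {d}; <>[]((~r | ~p) & r) there: d:T. ✓
d: successors {e}; <>[]((~r | ~p) & r) there: e:F. ✗
e: no successors, so []<>[]((~r | ~p) & r) holds vacuously. ✓
— 2 worlds.

3 and 2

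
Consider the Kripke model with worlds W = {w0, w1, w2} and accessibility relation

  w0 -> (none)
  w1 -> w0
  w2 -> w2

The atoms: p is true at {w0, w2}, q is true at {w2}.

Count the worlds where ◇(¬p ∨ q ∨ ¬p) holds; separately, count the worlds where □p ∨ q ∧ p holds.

1 and 3

For ◇(¬p ∨ q ∨ ¬p):
w0: no successors, so ◇(¬p ∨ q ∨ ¬p) fails. ✗
w1: successors {w0}; ¬p ∨ q ∨ ¬p there: w0:F. ✗
w2: successors {w2}; ¬p ∨ q ∨ ¬p there: w2:T. ✓
— 1 world.
For □p ∨ q ∧ p:
w0: □p is T, q ∧ p is F. ✓
w1: □p is T, q ∧ p is F. ✓
w2: □p is T, q ∧ p is T. ✓
— 3 worlds.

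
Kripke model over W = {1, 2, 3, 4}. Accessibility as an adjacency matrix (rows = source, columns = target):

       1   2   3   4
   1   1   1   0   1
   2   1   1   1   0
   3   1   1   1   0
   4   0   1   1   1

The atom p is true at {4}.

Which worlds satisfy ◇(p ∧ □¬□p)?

{1, 4}

1: successors {1, 2, 4}; p ∧ □¬□p there: 1:F, 2:F, 4:T. ✓
2: successors {1, 2, 3}; p ∧ □¬□p there: 1:F, 2:F, 3:F. ✗
3: successors {1, 2, 3}; p ∧ □¬□p there: 1:F, 2:F, 3:F. ✗
4: successors {2, 3, 4}; p ∧ □¬□p there: 2:F, 3:F, 4:T. ✓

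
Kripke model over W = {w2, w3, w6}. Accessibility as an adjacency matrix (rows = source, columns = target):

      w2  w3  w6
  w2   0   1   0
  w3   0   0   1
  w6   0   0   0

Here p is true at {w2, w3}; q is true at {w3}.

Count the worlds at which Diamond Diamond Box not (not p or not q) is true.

1

w2: successors {w3}; Diamond Box not (not p or not q) there: w3:T. ✓
w3: successors {w6}; Diamond Box not (not p or not q) there: w6:F. ✗
w6: no successors, so Diamond Diamond Box not (not p or not q) fails. ✗
Satisfying worlds: {w2}.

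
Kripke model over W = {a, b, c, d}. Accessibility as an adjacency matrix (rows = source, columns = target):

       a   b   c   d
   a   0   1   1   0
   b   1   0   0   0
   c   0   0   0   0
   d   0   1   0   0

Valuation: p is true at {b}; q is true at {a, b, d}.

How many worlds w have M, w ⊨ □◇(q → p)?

a: successors {b, c}; ◇(q → p) there: b:F, c:F. ✗
b: successors {a}; ◇(q → p) there: a:T. ✓
c: no successors, so □◇(q → p) holds vacuously. ✓
d: successors {b}; ◇(q → p) there: b:F. ✗
Satisfying worlds: {b, c}.

2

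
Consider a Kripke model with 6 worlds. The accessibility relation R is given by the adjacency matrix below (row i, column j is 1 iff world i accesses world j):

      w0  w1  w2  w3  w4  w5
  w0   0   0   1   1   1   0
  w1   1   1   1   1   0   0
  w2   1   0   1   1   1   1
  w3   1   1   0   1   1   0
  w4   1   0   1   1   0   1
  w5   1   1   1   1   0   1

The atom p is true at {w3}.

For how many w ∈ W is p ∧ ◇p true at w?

1

w0: p is F, ◇p is T. ✗
w1: p is F, ◇p is T. ✗
w2: p is F, ◇p is T. ✗
w3: p is T, ◇p is T. ✓
w4: p is F, ◇p is T. ✗
w5: p is F, ◇p is T. ✗
Satisfying worlds: {w3}.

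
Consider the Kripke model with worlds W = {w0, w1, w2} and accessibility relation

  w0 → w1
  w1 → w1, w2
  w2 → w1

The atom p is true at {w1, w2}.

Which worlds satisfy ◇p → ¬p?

{w0}

w0: ◇p is T, ¬p is T. ✓
w1: ◇p is T, ¬p is F. ✗
w2: ◇p is T, ¬p is F. ✗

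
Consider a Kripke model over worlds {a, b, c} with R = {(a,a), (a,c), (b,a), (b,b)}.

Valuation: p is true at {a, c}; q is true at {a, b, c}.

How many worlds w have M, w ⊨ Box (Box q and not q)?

a: successors {a, c}; Box q and not q there: a:F, c:F. ✗
b: successors {a, b}; Box q and not q there: a:F, b:F. ✗
c: no successors, so Box (Box q and not q) holds vacuously. ✓
Satisfying worlds: {c}.

1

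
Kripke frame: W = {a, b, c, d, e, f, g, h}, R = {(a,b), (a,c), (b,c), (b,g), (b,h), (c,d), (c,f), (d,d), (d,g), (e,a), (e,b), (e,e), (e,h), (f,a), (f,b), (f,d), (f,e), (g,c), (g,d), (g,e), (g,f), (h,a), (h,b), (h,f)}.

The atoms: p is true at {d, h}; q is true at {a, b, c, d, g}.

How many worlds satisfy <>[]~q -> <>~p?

a: <>[]~q is F, <>~p is T. ✓
b: <>[]~q is F, <>~p is T. ✓
c: <>[]~q is F, <>~p is T. ✓
d: <>[]~q is F, <>~p is T. ✓
e: <>[]~q is F, <>~p is T. ✓
f: <>[]~q is F, <>~p is T. ✓
g: <>[]~q is F, <>~p is T. ✓
h: <>[]~q is F, <>~p is T. ✓
Satisfying worlds: {a, b, c, d, e, f, g, h}.

8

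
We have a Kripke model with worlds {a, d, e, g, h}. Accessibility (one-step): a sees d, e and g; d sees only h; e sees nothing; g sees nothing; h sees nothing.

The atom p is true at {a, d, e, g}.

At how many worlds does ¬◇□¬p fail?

a: ◇□¬p is T. ✗
d: ◇□¬p is T. ✗
e: ◇□¬p is F. ✓
g: ◇□¬p is F. ✓
h: ◇□¬p is F. ✓
Satisfying worlds: {e, g, h}.
So ¬◇□¬p fails at the other 2 worlds.

2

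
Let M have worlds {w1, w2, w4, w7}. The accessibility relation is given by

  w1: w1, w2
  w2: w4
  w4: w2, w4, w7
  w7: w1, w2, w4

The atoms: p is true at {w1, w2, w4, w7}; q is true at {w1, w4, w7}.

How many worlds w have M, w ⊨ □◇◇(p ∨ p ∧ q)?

w1: successors {w1, w2}; ◇◇(p ∨ p ∧ q) there: w1:T, w2:T. ✓
w2: successors {w4}; ◇◇(p ∨ p ∧ q) there: w4:T. ✓
w4: successors {w2, w4, w7}; ◇◇(p ∨ p ∧ q) there: w2:T, w4:T, w7:T. ✓
w7: successors {w1, w2, w4}; ◇◇(p ∨ p ∧ q) there: w1:T, w2:T, w4:T. ✓
Satisfying worlds: {w1, w2, w4, w7}.

4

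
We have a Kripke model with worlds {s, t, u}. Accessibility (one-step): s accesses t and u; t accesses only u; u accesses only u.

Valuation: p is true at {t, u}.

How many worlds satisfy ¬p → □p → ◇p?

3

s: ¬p is T, □p → ◇p is T. ✓
t: ¬p is F, □p → ◇p is T. ✓
u: ¬p is F, □p → ◇p is T. ✓
Satisfying worlds: {s, t, u}.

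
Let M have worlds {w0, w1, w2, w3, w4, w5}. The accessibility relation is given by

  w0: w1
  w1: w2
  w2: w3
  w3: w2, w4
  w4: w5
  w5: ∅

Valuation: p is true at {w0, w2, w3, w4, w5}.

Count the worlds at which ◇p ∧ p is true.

3

w0: ◇p is F, p is T. ✗
w1: ◇p is T, p is F. ✗
w2: ◇p is T, p is T. ✓
w3: ◇p is T, p is T. ✓
w4: ◇p is T, p is T. ✓
w5: ◇p is F, p is T. ✗
Satisfying worlds: {w2, w3, w4}.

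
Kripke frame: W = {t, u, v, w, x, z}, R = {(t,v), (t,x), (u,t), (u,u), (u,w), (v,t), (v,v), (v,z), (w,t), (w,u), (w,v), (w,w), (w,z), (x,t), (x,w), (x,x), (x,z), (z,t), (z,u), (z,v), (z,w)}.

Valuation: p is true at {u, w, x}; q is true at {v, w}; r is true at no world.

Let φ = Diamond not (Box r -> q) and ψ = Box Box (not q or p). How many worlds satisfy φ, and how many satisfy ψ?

0 and 0

For Diamond not (Box r -> q):
t: successors {v, x}; not (Box r -> q) there: v:F, x:F. ✗
u: successors {t, u, w}; not (Box r -> q) there: t:F, u:F, w:F. ✗
v: successors {t, v, z}; not (Box r -> q) there: t:F, v:F, z:F. ✗
w: successors {t, u, v, w, z}; not (Box r -> q) there: t:F, u:F, v:F, w:F, z:F. ✗
x: successors {t, w, x, z}; not (Box r -> q) there: t:F, w:F, x:F, z:F. ✗
z: successors {t, u, v, w}; not (Box r -> q) there: t:F, u:F, v:F, w:F. ✗
— 0 worlds.
For Box Box (not q or p):
t: successors {v, x}; Box (not q or p) there: v:F, x:T. ✗
u: successors {t, u, w}; Box (not q or p) there: t:F, u:T, w:F. ✗
v: successors {t, v, z}; Box (not q or p) there: t:F, v:F, z:F. ✗
w: successors {t, u, v, w, z}; Box (not q or p) there: t:F, u:T, v:F, w:F, z:F. ✗
x: successors {t, w, x, z}; Box (not q or p) there: t:F, w:F, x:T, z:F. ✗
z: successors {t, u, v, w}; Box (not q or p) there: t:F, u:T, v:F, w:F. ✗
— 0 worlds.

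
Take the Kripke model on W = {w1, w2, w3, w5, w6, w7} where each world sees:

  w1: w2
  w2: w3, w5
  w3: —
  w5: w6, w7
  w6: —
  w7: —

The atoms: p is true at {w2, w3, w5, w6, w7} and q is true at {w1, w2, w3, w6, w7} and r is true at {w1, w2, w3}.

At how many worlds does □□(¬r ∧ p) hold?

5

w1: successors {w2}; □(¬r ∧ p) there: w2:F. ✗
w2: successors {w3, w5}; □(¬r ∧ p) there: w3:T, w5:T. ✓
w3: no successors, so □□(¬r ∧ p) holds vacuously. ✓
w5: successors {w6, w7}; □(¬r ∧ p) there: w6:T, w7:T. ✓
w6: no successors, so □□(¬r ∧ p) holds vacuously. ✓
w7: no successors, so □□(¬r ∧ p) holds vacuously. ✓
Satisfying worlds: {w2, w3, w5, w6, w7}.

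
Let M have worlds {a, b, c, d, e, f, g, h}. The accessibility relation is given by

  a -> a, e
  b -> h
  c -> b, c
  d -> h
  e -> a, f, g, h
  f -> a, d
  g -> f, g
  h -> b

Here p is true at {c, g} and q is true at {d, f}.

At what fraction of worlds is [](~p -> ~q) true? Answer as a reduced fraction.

a: successors {a, e}; ~p -> ~q there: a:T, e:T. ✓
b: successors {h}; ~p -> ~q there: h:T. ✓
c: successors {b, c}; ~p -> ~q there: b:T, c:T. ✓
d: successors {h}; ~p -> ~q there: h:T. ✓
e: successors {a, f, g, h}; ~p -> ~q there: a:T, f:F, g:T, h:T. ✗
f: successors {a, d}; ~p -> ~q there: a:T, d:F. ✗
g: successors {f, g}; ~p -> ~q there: f:F, g:T. ✗
h: successors {b}; ~p -> ~q there: b:T. ✓
That's 5 of 8 worlds, so 5/8.

5/8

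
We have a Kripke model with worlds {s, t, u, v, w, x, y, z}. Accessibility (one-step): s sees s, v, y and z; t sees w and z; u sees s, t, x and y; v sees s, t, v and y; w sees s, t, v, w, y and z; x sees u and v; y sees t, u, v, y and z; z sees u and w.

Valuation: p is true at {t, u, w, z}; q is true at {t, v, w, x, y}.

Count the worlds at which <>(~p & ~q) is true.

4

s: successors {s, v, y, z}; ~p & ~q there: s:T, v:F, y:F, z:F. ✓
t: successors {w, z}; ~p & ~q there: w:F, z:F. ✗
u: successors {s, t, x, y}; ~p & ~q there: s:T, t:F, x:F, y:F. ✓
v: successors {s, t, v, y}; ~p & ~q there: s:T, t:F, v:F, y:F. ✓
w: successors {s, t, v, w, y, z}; ~p & ~q there: s:T, t:F, v:F, w:F, y:F, z:F. ✓
x: successors {u, v}; ~p & ~q there: u:F, v:F. ✗
y: successors {t, u, v, y, z}; ~p & ~q there: t:F, u:F, v:F, y:F, z:F. ✗
z: successors {u, w}; ~p & ~q there: u:F, w:F. ✗
Satisfying worlds: {s, u, v, w}.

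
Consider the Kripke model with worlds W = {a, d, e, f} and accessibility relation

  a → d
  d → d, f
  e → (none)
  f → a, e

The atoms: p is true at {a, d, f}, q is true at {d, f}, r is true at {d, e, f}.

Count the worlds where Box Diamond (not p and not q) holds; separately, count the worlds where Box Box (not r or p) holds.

1 and 3

For Box Diamond (not p and not q):
a: successors {d}; Diamond (not p and not q) there: d:F. ✗
d: successors {d, f}; Diamond (not p and not q) there: d:F, f:T. ✗
e: no successors, so Box Diamond (not p and not q) holds vacuously. ✓
f: successors {a, e}; Diamond (not p and not q) there: a:F, e:F. ✗
— 1 world.
For Box Box (not r or p):
a: successors {d}; Box (not r or p) there: d:T. ✓
d: successors {d, f}; Box (not r or p) there: d:T, f:F. ✗
e: no successors, so Box Box (not r or p) holds vacuously. ✓
f: successors {a, e}; Box (not r or p) there: a:T, e:T. ✓
— 3 worlds.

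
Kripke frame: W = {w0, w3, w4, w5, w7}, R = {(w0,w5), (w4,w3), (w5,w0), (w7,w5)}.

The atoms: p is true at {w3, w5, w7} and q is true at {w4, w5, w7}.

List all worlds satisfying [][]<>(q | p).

w0: successors {w5}; []<>(q | p) there: w5:T. ✓
w3: no successors, so [][]<>(q | p) holds vacuously. ✓
w4: successors {w3}; []<>(q | p) there: w3:T. ✓
w5: successors {w0}; []<>(q | p) there: w0:F. ✗
w7: successors {w5}; []<>(q | p) there: w5:T. ✓

{w0, w3, w4, w7}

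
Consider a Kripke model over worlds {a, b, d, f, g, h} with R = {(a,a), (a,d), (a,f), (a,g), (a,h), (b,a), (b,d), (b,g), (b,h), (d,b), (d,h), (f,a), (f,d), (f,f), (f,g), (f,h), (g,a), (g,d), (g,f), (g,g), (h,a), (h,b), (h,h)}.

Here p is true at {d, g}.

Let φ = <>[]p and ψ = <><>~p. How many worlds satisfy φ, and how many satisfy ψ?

For <>[]p:
a: successors {a, d, f, g, h}; []p there: a:F, d:F, f:F, g:F, h:F. ✗
b: successors {a, d, g, h}; []p there: a:F, d:F, g:F, h:F. ✗
d: successors {b, h}; []p there: b:F, h:F. ✗
f: successors {a, d, f, g, h}; []p there: a:F, d:F, f:F, g:F, h:F. ✗
g: successors {a, d, f, g}; []p there: a:F, d:F, f:F, g:F. ✗
h: successors {a, b, h}; []p there: a:F, b:F, h:F. ✗
— 0 worlds.
For <><>~p:
a: successors {a, d, f, g, h}; <>~p there: a:T, d:T, f:T, g:T, h:T. ✓
b: successors {a, d, g, h}; <>~p there: a:T, d:T, g:T, h:T. ✓
d: successors {b, h}; <>~p there: b:T, h:T. ✓
f: successors {a, d, f, g, h}; <>~p there: a:T, d:T, f:T, g:T, h:T. ✓
g: successors {a, d, f, g}; <>~p there: a:T, d:T, f:T, g:T. ✓
h: successors {a, b, h}; <>~p there: a:T, b:T, h:T. ✓
— 6 worlds.

0 and 6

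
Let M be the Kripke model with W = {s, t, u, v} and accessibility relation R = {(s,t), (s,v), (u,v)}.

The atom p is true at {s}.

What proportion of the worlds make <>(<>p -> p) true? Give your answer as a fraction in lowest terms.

s: successors {t, v}; <>p -> p there: t:T, v:T. ✓
t: no successors, so <>(<>p -> p) fails. ✗
u: successors {v}; <>p -> p there: v:T. ✓
v: no successors, so <>(<>p -> p) fails. ✗
That's 2 of 4 worlds, so 2/4 = 1/2.

1/2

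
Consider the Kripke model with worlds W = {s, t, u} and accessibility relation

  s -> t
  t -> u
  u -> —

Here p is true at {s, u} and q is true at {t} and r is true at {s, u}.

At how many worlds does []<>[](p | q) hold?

s: successors {t}; <>[](p | q) there: t:T. ✓
t: successors {u}; <>[](p | q) there: u:F. ✗
u: no successors, so []<>[](p | q) holds vacuously. ✓
Satisfying worlds: {s, u}.

2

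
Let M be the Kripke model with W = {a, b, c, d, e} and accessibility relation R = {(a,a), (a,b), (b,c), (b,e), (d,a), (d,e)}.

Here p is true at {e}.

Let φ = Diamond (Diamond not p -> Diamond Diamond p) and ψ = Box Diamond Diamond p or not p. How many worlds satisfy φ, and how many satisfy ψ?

For Diamond (Diamond not p -> Diamond Diamond p):
a: successors {a, b}; Diamond not p -> Diamond Diamond p there: a:T, b:F. ✓
b: successors {c, e}; Diamond not p -> Diamond Diamond p there: c:T, e:T. ✓
c: no successors, so Diamond (Diamond not p -> Diamond Diamond p) fails. ✗
d: successors {a, e}; Diamond not p -> Diamond Diamond p there: a:T, e:T. ✓
e: no successors, so Diamond (Diamond not p -> Diamond Diamond p) fails. ✗
— 3 worlds.
For Box Diamond Diamond p or not p:
a: Box Diamond Diamond p is F, not p is T. ✓
b: Box Diamond Diamond p is F, not p is T. ✓
c: Box Diamond Diamond p is T, not p is T. ✓
d: Box Diamond Diamond p is F, not p is T. ✓
e: Box Diamond Diamond p is T, not p is F. ✓
— 5 worlds.

3 and 5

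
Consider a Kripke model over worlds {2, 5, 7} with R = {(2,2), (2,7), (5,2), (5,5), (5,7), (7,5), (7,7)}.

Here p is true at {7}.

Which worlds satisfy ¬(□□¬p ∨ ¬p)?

{7}

2: □□¬p ∨ ¬p is T. ✗
5: □□¬p ∨ ¬p is T. ✗
7: □□¬p ∨ ¬p is F. ✓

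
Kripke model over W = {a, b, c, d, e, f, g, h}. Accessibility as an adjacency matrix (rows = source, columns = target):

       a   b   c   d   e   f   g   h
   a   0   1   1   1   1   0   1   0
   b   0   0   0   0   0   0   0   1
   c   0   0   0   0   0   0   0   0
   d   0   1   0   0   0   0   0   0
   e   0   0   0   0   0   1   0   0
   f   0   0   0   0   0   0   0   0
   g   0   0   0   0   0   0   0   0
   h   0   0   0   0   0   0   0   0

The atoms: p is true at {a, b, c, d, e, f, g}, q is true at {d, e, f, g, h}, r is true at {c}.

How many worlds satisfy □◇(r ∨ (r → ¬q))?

a: successors {b, c, d, e, g}; ◇(r ∨ (r → ¬q)) there: b:T, c:F, d:T, e:T, g:F. ✗
b: successors {h}; ◇(r ∨ (r → ¬q)) there: h:F. ✗
c: no successors, so □◇(r ∨ (r → ¬q)) holds vacuously. ✓
d: successors {b}; ◇(r ∨ (r → ¬q)) there: b:T. ✓
e: successors {f}; ◇(r ∨ (r → ¬q)) there: f:F. ✗
f: no successors, so □◇(r ∨ (r → ¬q)) holds vacuously. ✓
g: no successors, so □◇(r ∨ (r → ¬q)) holds vacuously. ✓
h: no successors, so □◇(r ∨ (r → ¬q)) holds vacuously. ✓
Satisfying worlds: {c, d, f, g, h}.

5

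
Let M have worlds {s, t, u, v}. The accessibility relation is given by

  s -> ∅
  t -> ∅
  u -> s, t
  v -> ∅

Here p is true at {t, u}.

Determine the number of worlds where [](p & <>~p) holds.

s: no successors, so [](p & <>~p) holds vacuously. ✓
t: no successors, so [](p & <>~p) holds vacuously. ✓
u: successors {s, t}; p & <>~p there: s:F, t:F. ✗
v: no successors, so [](p & <>~p) holds vacuously. ✓
Satisfying worlds: {s, t, v}.

3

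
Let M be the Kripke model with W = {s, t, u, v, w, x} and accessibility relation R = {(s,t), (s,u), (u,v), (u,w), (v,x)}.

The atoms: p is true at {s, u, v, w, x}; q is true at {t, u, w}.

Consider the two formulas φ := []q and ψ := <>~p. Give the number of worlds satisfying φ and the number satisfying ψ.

4 and 1

For []q:
s: successors {t, u}; q there: t:T, u:T. ✓
t: no successors, so []q holds vacuously. ✓
u: successors {v, w}; q there: v:F, w:T. ✗
v: successors {x}; q there: x:F. ✗
w: no successors, so []q holds vacuously. ✓
x: no successors, so []q holds vacuously. ✓
— 4 worlds.
For <>~p:
s: successors {t, u}; ~p there: t:T, u:F. ✓
t: no successors, so <>~p fails. ✗
u: successors {v, w}; ~p there: v:F, w:F. ✗
v: successors {x}; ~p there: x:F. ✗
w: no successors, so <>~p fails. ✗
x: no successors, so <>~p fails. ✗
— 1 world.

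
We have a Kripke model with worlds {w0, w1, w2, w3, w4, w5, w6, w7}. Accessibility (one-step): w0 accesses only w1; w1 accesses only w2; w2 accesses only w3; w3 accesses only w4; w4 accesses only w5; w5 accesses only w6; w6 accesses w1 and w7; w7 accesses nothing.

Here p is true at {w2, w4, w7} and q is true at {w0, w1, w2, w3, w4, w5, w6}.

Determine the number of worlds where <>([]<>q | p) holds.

6

w0: successors {w1}; []<>q | p there: w1:T. ✓
w1: successors {w2}; []<>q | p there: w2:T. ✓
w2: successors {w3}; []<>q | p there: w3:T. ✓
w3: successors {w4}; []<>q | p there: w4:T. ✓
w4: successors {w5}; []<>q | p there: w5:T. ✓
w5: successors {w6}; []<>q | p there: w6:F. ✗
w6: successors {w1, w7}; []<>q | p there: w1:T, w7:T. ✓
w7: no successors, so <>([]<>q | p) fails. ✗
Satisfying worlds: {w0, w1, w2, w3, w4, w6}.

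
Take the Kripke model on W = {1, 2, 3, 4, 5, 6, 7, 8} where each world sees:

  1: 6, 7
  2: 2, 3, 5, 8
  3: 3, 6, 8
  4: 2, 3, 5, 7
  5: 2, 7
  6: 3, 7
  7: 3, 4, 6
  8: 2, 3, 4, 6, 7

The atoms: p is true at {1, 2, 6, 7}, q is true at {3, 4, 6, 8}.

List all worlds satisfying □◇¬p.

1: successors {6, 7}; ◇¬p there: 6:T, 7:T. ✓
2: successors {2, 3, 5, 8}; ◇¬p there: 2:T, 3:T, 5:F, 8:T. ✗
3: successors {3, 6, 8}; ◇¬p there: 3:T, 6:T, 8:T. ✓
4: successors {2, 3, 5, 7}; ◇¬p there: 2:T, 3:T, 5:F, 7:T. ✗
5: successors {2, 7}; ◇¬p there: 2:T, 7:T. ✓
6: successors {3, 7}; ◇¬p there: 3:T, 7:T. ✓
7: successors {3, 4, 6}; ◇¬p there: 3:T, 4:T, 6:T. ✓
8: successors {2, 3, 4, 6, 7}; ◇¬p there: 2:T, 3:T, 4:T, 6:T, 7:T. ✓

{1, 3, 5, 6, 7, 8}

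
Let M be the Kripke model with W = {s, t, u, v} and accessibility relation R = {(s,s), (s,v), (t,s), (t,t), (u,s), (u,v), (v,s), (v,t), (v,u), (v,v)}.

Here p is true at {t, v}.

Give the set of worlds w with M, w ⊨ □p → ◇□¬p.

s: □p is F, ◇□¬p is F. ✓
t: □p is F, ◇□¬p is F. ✓
u: □p is F, ◇□¬p is F. ✓
v: □p is F, ◇□¬p is F. ✓

{s, t, u, v}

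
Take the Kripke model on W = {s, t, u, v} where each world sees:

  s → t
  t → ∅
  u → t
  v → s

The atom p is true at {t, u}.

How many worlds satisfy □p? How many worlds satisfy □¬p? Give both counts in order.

3 and 2

For □p:
s: successors {t}; p there: t:T. ✓
t: no successors, so □p holds vacuously. ✓
u: successors {t}; p there: t:T. ✓
v: successors {s}; p there: s:F. ✗
— 3 worlds.
For □¬p:
s: successors {t}; ¬p there: t:F. ✗
t: no successors, so □¬p holds vacuously. ✓
u: successors {t}; ¬p there: t:F. ✗
v: successors {s}; ¬p there: s:T. ✓
— 2 worlds.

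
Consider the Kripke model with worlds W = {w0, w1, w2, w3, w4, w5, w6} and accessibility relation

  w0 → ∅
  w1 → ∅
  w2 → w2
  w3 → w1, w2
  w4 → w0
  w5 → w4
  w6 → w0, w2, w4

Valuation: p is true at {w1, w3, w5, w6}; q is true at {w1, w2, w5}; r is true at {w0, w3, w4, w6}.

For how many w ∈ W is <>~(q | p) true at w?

w0: no successors, so <>~(q | p) fails. ✗
w1: no successors, so <>~(q | p) fails. ✗
w2: successors {w2}; ~(q | p) there: w2:F. ✗
w3: successors {w1, w2}; ~(q | p) there: w1:F, w2:F. ✗
w4: successors {w0}; ~(q | p) there: w0:T. ✓
w5: successors {w4}; ~(q | p) there: w4:T. ✓
w6: successors {w0, w2, w4}; ~(q | p) there: w0:T, w2:F, w4:T. ✓
Satisfying worlds: {w4, w5, w6}.

3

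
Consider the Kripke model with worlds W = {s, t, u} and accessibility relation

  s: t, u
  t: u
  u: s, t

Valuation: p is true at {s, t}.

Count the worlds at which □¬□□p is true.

s: successors {t, u}; ¬□□p there: t:F, u:T. ✗
t: successors {u}; ¬□□p there: u:T. ✓
u: successors {s, t}; ¬□□p there: s:T, t:F. ✗
Satisfying worlds: {t}.

1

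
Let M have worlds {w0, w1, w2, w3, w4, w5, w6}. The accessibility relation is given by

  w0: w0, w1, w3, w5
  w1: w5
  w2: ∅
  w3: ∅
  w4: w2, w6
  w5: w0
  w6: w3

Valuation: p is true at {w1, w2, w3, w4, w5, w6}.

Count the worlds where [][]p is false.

3

w0: successors {w0, w1, w3, w5}; []p there: w0:F, w1:T, w3:T, w5:F. ✗
w1: successors {w5}; []p there: w5:F. ✗
w2: no successors, so [][]p holds vacuously. ✓
w3: no successors, so [][]p holds vacuously. ✓
w4: successors {w2, w6}; []p there: w2:T, w6:T. ✓
w5: successors {w0}; []p there: w0:F. ✗
w6: successors {w3}; []p there: w3:T. ✓
Satisfying worlds: {w2, w3, w4, w6}.
So [][]p fails at the other 3 worlds.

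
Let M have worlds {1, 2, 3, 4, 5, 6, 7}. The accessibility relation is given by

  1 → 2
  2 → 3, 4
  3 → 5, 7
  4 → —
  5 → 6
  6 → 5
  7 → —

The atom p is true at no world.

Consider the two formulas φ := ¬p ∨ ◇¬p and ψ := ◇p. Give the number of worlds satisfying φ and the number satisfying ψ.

7 and 0

For ¬p ∨ ◇¬p:
1: ¬p is T, ◇¬p is T. ✓
2: ¬p is T, ◇¬p is T. ✓
3: ¬p is T, ◇¬p is T. ✓
4: ¬p is T, ◇¬p is F. ✓
5: ¬p is T, ◇¬p is T. ✓
6: ¬p is T, ◇¬p is T. ✓
7: ¬p is T, ◇¬p is F. ✓
— 7 worlds.
For ◇p:
1: successors {2}; p there: 2:F. ✗
2: successors {3, 4}; p there: 3:F, 4:F. ✗
3: successors {5, 7}; p there: 5:F, 7:F. ✗
4: no successors, so ◇p fails. ✗
5: successors {6}; p there: 6:F. ✗
6: successors {5}; p there: 5:F. ✗
7: no successors, so ◇p fails. ✗
— 0 worlds.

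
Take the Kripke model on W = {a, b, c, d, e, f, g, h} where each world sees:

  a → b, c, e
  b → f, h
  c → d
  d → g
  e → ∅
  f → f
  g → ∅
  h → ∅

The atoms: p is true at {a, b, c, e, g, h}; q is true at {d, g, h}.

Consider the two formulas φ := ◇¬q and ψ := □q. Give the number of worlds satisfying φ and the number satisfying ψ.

For ◇¬q:
a: successors {b, c, e}; ¬q there: b:T, c:T, e:T. ✓
b: successors {f, h}; ¬q there: f:T, h:F. ✓
c: successors {d}; ¬q there: d:F. ✗
d: successors {g}; ¬q there: g:F. ✗
e: no successors, so ◇¬q fails. ✗
f: successors {f}; ¬q there: f:T. ✓
g: no successors, so ◇¬q fails. ✗
h: no successors, so ◇¬q fails. ✗
— 3 worlds.
For □q:
a: successors {b, c, e}; q there: b:F, c:F, e:F. ✗
b: successors {f, h}; q there: f:F, h:T. ✗
c: successors {d}; q there: d:T. ✓
d: successors {g}; q there: g:T. ✓
e: no successors, so □q holds vacuously. ✓
f: successors {f}; q there: f:F. ✗
g: no successors, so □q holds vacuously. ✓
h: no successors, so □q holds vacuously. ✓
— 5 worlds.

3 and 5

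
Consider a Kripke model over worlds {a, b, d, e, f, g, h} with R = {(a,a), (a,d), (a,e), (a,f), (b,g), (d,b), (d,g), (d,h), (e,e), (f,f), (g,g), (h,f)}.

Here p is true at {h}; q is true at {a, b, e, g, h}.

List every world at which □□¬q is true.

{f, h}

a: successors {a, d, e, f}; □¬q there: a:F, d:F, e:F, f:T. ✗
b: successors {g}; □¬q there: g:F. ✗
d: successors {b, g, h}; □¬q there: b:F, g:F, h:T. ✗
e: successors {e}; □¬q there: e:F. ✗
f: successors {f}; □¬q there: f:T. ✓
g: successors {g}; □¬q there: g:F. ✗
h: successors {f}; □¬q there: f:T. ✓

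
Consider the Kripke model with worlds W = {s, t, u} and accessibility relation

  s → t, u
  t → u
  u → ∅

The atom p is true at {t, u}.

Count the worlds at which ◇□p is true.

s: successors {t, u}; □p there: t:T, u:T. ✓
t: successors {u}; □p there: u:T. ✓
u: no successors, so ◇□p fails. ✗
Satisfying worlds: {s, t}.

2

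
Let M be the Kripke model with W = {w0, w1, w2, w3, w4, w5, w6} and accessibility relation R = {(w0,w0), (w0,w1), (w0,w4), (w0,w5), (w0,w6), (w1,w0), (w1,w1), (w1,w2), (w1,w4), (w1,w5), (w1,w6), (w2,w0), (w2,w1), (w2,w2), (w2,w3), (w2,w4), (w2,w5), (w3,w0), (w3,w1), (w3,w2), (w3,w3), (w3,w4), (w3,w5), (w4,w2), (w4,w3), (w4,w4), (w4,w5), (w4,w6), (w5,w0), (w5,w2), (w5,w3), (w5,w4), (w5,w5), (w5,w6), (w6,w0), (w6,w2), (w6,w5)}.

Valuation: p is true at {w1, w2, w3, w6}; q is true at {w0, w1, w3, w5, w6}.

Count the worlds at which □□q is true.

w0: successors {w0, w1, w4, w5, w6}; □q there: w0:F, w1:F, w4:F, w5:F, w6:F. ✗
w1: successors {w0, w1, w2, w4, w5, w6}; □q there: w0:F, w1:F, w2:F, w4:F, w5:F, w6:F. ✗
w2: successors {w0, w1, w2, w3, w4, w5}; □q there: w0:F, w1:F, w2:F, w3:F, w4:F, w5:F. ✗
w3: successors {w0, w1, w2, w3, w4, w5}; □q there: w0:F, w1:F, w2:F, w3:F, w4:F, w5:F. ✗
w4: successors {w2, w3, w4, w5, w6}; □q there: w2:F, w3:F, w4:F, w5:F, w6:F. ✗
w5: successors {w0, w2, w3, w4, w5, w6}; □q there: w0:F, w2:F, w3:F, w4:F, w5:F, w6:F. ✗
w6: successors {w0, w2, w5}; □q there: w0:F, w2:F, w5:F. ✗
Satisfying worlds: ∅.

0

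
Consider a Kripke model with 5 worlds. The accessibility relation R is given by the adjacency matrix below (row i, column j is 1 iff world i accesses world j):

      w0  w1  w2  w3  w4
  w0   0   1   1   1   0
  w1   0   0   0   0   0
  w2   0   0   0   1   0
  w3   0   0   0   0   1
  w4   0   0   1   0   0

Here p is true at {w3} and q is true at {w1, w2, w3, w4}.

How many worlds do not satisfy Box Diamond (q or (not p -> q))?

1

w0: successors {w1, w2, w3}; Diamond (q or (not p -> q)) there: w1:F, w2:T, w3:T. ✗
w1: no successors, so Box Diamond (q or (not p -> q)) holds vacuously. ✓
w2: successors {w3}; Diamond (q or (not p -> q)) there: w3:T. ✓
w3: successors {w4}; Diamond (q or (not p -> q)) there: w4:T. ✓
w4: successors {w2}; Diamond (q or (not p -> q)) there: w2:T. ✓
Satisfying worlds: {w1, w2, w3, w4}.
So Box Diamond (q or (not p -> q)) fails at the other 1 world.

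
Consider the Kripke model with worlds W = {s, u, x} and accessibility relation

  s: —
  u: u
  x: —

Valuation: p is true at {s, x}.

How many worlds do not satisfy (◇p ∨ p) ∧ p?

s: ◇p ∨ p is T, p is T. ✓
u: ◇p ∨ p is F, p is F. ✗
x: ◇p ∨ p is T, p is T. ✓
Satisfying worlds: {s, x}.
So (◇p ∨ p) ∧ p fails at the other 1 world.

1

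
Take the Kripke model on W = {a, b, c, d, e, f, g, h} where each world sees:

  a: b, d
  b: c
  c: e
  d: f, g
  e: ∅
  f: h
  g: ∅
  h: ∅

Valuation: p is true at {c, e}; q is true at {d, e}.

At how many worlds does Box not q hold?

6

a: successors {b, d}; not q there: b:T, d:F. ✗
b: successors {c}; not q there: c:T. ✓
c: successors {e}; not q there: e:F. ✗
d: successors {f, g}; not q there: f:T, g:T. ✓
e: no successors, so Box not q holds vacuously. ✓
f: successors {h}; not q there: h:T. ✓
g: no successors, so Box not q holds vacuously. ✓
h: no successors, so Box not q holds vacuously. ✓
Satisfying worlds: {b, d, e, f, g, h}.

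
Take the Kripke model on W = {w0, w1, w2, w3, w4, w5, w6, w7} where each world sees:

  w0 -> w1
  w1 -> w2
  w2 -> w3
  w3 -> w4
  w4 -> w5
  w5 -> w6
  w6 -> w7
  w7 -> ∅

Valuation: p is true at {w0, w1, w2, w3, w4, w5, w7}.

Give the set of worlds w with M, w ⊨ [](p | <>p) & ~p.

w0: [](p | <>p) is T, ~p is F. ✗
w1: [](p | <>p) is T, ~p is F. ✗
w2: [](p | <>p) is T, ~p is F. ✗
w3: [](p | <>p) is T, ~p is F. ✗
w4: [](p | <>p) is T, ~p is F. ✗
w5: [](p | <>p) is T, ~p is F. ✗
w6: [](p | <>p) is T, ~p is T. ✓
w7: [](p | <>p) is T, ~p is F. ✗

{w6}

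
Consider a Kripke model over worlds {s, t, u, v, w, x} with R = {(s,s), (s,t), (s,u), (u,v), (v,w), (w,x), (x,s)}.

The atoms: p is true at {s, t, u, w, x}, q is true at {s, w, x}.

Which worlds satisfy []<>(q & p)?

s: successors {s, t, u}; <>(q & p) there: s:T, t:F, u:F. ✗
t: no successors, so []<>(q & p) holds vacuously. ✓
u: successors {v}; <>(q & p) there: v:T. ✓
v: successors {w}; <>(q & p) there: w:T. ✓
w: successors {x}; <>(q & p) there: x:T. ✓
x: successors {s}; <>(q & p) there: s:T. ✓

{t, u, v, w, x}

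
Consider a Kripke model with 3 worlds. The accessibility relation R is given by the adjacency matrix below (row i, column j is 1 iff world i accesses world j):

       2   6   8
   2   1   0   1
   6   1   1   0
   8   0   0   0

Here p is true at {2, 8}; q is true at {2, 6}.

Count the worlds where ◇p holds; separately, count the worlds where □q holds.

2 and 2

For ◇p:
2: successors {2, 8}; p there: 2:T, 8:T. ✓
6: successors {2, 6}; p there: 2:T, 6:F. ✓
8: no successors, so ◇p fails. ✗
— 2 worlds.
For □q:
2: successors {2, 8}; q there: 2:T, 8:F. ✗
6: successors {2, 6}; q there: 2:T, 6:T. ✓
8: no successors, so □q holds vacuously. ✓
— 2 worlds.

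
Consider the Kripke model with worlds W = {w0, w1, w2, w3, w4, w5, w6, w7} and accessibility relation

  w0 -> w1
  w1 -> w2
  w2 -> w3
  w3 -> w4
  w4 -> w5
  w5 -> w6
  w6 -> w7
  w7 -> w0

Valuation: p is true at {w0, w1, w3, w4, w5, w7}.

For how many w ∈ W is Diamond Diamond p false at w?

w0: successors {w1}; Diamond p there: w1:F. ✗
w1: successors {w2}; Diamond p there: w2:T. ✓
w2: successors {w3}; Diamond p there: w3:T. ✓
w3: successors {w4}; Diamond p there: w4:T. ✓
w4: successors {w5}; Diamond p there: w5:F. ✗
w5: successors {w6}; Diamond p there: w6:T. ✓
w6: successors {w7}; Diamond p there: w7:T. ✓
w7: successors {w0}; Diamond p there: w0:T. ✓
Satisfying worlds: {w1, w2, w3, w5, w6, w7}.
So Diamond Diamond p fails at the other 2 worlds.

2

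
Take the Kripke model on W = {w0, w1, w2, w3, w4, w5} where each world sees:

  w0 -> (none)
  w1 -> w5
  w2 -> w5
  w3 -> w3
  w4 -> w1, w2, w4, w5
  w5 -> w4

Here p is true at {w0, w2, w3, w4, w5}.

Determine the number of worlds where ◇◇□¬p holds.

0

w0: no successors, so ◇◇□¬p fails. ✗
w1: successors {w5}; ◇□¬p there: w5:F. ✗
w2: successors {w5}; ◇□¬p there: w5:F. ✗
w3: successors {w3}; ◇□¬p there: w3:F. ✗
w4: successors {w1, w2, w4, w5}; ◇□¬p there: w1:F, w2:F, w4:F, w5:F. ✗
w5: successors {w4}; ◇□¬p there: w4:F. ✗
Satisfying worlds: ∅.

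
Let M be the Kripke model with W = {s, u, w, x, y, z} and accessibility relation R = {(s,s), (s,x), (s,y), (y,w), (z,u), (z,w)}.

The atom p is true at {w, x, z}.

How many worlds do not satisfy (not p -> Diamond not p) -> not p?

s: not p -> Diamond not p is T, not p is T. ✓
u: not p -> Diamond not p is F, not p is T. ✓
w: not p -> Diamond not p is T, not p is F. ✗
x: not p -> Diamond not p is T, not p is F. ✗
y: not p -> Diamond not p is F, not p is T. ✓
z: not p -> Diamond not p is T, not p is F. ✗
Satisfying worlds: {s, u, y}.
So (not p -> Diamond not p) -> not p fails at the other 3 worlds.

3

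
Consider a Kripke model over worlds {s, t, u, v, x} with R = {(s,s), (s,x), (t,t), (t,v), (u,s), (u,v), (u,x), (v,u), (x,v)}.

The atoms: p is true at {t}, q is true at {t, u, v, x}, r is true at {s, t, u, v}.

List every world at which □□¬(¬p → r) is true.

s: successors {s, x}; □¬(¬p → r) there: s:F, x:F. ✗
t: successors {t, v}; □¬(¬p → r) there: t:F, v:F. ✗
u: successors {s, v, x}; □¬(¬p → r) there: s:F, v:F, x:F. ✗
v: successors {u}; □¬(¬p → r) there: u:F. ✗
x: successors {v}; □¬(¬p → r) there: v:F. ✗

∅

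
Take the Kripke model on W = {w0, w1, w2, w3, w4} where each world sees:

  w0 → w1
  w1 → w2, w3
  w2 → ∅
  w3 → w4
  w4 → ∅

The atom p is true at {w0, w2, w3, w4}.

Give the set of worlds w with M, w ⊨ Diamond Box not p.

{w1, w3}

w0: successors {w1}; Box not p there: w1:F. ✗
w1: successors {w2, w3}; Box not p there: w2:T, w3:F. ✓
w2: no successors, so Diamond Box not p fails. ✗
w3: successors {w4}; Box not p there: w4:T. ✓
w4: no successors, so Diamond Box not p fails. ✗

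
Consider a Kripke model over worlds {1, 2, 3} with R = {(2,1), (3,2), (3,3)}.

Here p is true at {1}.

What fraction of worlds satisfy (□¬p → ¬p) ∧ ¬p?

1: □¬p → ¬p is F, ¬p is F. ✗
2: □¬p → ¬p is T, ¬p is T. ✓
3: □¬p → ¬p is T, ¬p is T. ✓
That's 2 of 3 worlds, so 2/3.

2/3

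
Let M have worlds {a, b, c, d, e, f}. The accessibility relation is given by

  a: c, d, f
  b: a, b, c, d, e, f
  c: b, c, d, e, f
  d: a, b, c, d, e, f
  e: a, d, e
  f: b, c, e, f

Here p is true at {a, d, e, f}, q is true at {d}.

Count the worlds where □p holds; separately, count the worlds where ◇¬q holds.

1 and 6

For □p:
a: successors {c, d, f}; p there: c:F, d:T, f:T. ✗
b: successors {a, b, c, d, e, f}; p there: a:T, b:F, c:F, d:T, e:T, f:T. ✗
c: successors {b, c, d, e, f}; p there: b:F, c:F, d:T, e:T, f:T. ✗
d: successors {a, b, c, d, e, f}; p there: a:T, b:F, c:F, d:T, e:T, f:T. ✗
e: successors {a, d, e}; p there: a:T, d:T, e:T. ✓
f: successors {b, c, e, f}; p there: b:F, c:F, e:T, f:T. ✗
— 1 world.
For ◇¬q:
a: successors {c, d, f}; ¬q there: c:T, d:F, f:T. ✓
b: successors {a, b, c, d, e, f}; ¬q there: a:T, b:T, c:T, d:F, e:T, f:T. ✓
c: successors {b, c, d, e, f}; ¬q there: b:T, c:T, d:F, e:T, f:T. ✓
d: successors {a, b, c, d, e, f}; ¬q there: a:T, b:T, c:T, d:F, e:T, f:T. ✓
e: successors {a, d, e}; ¬q there: a:T, d:F, e:T. ✓
f: successors {b, c, e, f}; ¬q there: b:T, c:T, e:T, f:T. ✓
— 6 worlds.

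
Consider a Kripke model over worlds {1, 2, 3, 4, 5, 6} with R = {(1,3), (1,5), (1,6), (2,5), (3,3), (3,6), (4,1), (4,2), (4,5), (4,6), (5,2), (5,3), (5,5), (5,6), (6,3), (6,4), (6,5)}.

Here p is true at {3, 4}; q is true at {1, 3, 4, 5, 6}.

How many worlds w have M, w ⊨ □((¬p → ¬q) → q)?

4

1: successors {3, 5, 6}; (¬p → ¬q) → q there: 3:T, 5:T, 6:T. ✓
2: successors {5}; (¬p → ¬q) → q there: 5:T. ✓
3: successors {3, 6}; (¬p → ¬q) → q there: 3:T, 6:T. ✓
4: successors {1, 2, 5, 6}; (¬p → ¬q) → q there: 1:T, 2:F, 5:T, 6:T. ✗
5: successors {2, 3, 5, 6}; (¬p → ¬q) → q there: 2:F, 3:T, 5:T, 6:T. ✗
6: successors {3, 4, 5}; (¬p → ¬q) → q there: 3:T, 4:T, 5:T. ✓
Satisfying worlds: {1, 2, 3, 6}.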